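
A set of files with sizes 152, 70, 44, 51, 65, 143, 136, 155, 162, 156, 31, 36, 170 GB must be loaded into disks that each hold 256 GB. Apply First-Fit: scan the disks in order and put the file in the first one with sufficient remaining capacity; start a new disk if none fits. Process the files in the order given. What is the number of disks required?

Put 152 GB in disk 1; 104 GB remain.
Put 70 GB in disk 1; 34 GB remain.
Put 44 GB in disk 2; 212 GB remain.
Put 51 GB in disk 2; 161 GB remain.
Put 65 GB in disk 2; 96 GB remain.
Put 143 GB in disk 3; 113 GB remain.
Put 136 GB in disk 4; 120 GB remain.
Put 155 GB in disk 5; 101 GB remain.
Put 162 GB in disk 6; 94 GB remain.
Put 156 GB in disk 7; 100 GB remain.
Put 31 GB in disk 1; 3 GB remain.
Put 36 GB in disk 2; 60 GB remain.
Put 170 GB in disk 8; 86 GB remain.

8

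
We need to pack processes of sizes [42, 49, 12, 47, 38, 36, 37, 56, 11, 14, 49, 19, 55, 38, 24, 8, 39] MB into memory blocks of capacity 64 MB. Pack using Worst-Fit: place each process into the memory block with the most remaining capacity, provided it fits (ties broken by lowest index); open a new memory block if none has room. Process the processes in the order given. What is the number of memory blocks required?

11

Put 42 MB in memory block 1; 22 MB remain.
Put 49 MB in memory block 2; 15 MB remain.
Put 12 MB in memory block 1; 10 MB remain.
Put 47 MB in memory block 3; 17 MB remain.
Put 38 MB in memory block 4; 26 MB remain.
Put 36 MB in memory block 5; 28 MB remain.
Put 37 MB in memory block 6; 27 MB remain.
Put 56 MB in memory block 7; 8 MB remain.
Put 11 MB in memory block 5; 17 MB remain.
Put 14 MB in memory block 6; 13 MB remain.
Put 49 MB in memory block 8; 15 MB remain.
Put 19 MB in memory block 4; 7 MB remain.
Put 55 MB in memory block 9; 9 MB remain.
Put 38 MB in memory block 10; 26 MB remain.
Put 24 MB in memory block 10; 2 MB remain.
Put 8 MB in memory block 3; 9 MB remain.
Put 39 MB in memory block 11; 25 MB remain.
Final memory blocks: [42,12] [49] [47,8] [38,19] [36,11] [37,14] [56] [49] [55] [38,24] [39].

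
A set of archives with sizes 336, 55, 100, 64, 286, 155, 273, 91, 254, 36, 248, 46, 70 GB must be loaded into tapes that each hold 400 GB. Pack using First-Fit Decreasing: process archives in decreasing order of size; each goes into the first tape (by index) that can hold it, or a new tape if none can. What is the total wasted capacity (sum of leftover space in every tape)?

386

Sorted descending: 336, 286, 273, 254, 248, 155, 100, 91, 70, 64, 55, 46, 36.
336 GB → tape 1 (remaining 64 GB)
286 GB → tape 2 (remaining 114 GB)
273 GB → tape 3 (remaining 127 GB)
254 GB → tape 4 (remaining 146 GB)
248 GB → tape 5 (remaining 152 GB)
155 GB → tape 6 (remaining 245 GB)
100 GB → tape 2 (remaining 14 GB)
91 GB → tape 3 (remaining 36 GB)
70 GB → tape 4 (remaining 76 GB)
64 GB → tape 1 (remaining 0 GB)
55 GB → tape 4 (remaining 21 GB)
46 GB → tape 5 (remaining 106 GB)
36 GB → tape 3 (remaining 0 GB)
6 tapes × 400 GB = 2400 GB; used 2014 GB; unused 386 GB.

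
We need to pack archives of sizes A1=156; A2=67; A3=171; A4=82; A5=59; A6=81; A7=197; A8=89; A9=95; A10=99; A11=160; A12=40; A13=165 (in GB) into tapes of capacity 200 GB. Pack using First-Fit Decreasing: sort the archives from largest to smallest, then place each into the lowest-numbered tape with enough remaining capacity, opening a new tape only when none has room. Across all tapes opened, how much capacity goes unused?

Sorted descending: 197, 171, 165, 160, 156, 99, 95, 89, 82, 81, 67, 59, 40.
197 GB → tape 1 (remaining 3 GB)
171 GB → tape 2 (remaining 29 GB)
165 GB → tape 3 (remaining 35 GB)
160 GB → tape 4 (remaining 40 GB)
156 GB → tape 5 (remaining 44 GB)
99 GB → tape 6 (remaining 101 GB)
95 GB → tape 6 (remaining 6 GB)
89 GB → tape 7 (remaining 111 GB)
82 GB → tape 7 (remaining 29 GB)
81 GB → tape 8 (remaining 119 GB)
67 GB → tape 8 (remaining 52 GB)
59 GB → tape 9 (remaining 141 GB)
40 GB → tape 4 (remaining 0 GB)
9 tapes × 200 GB = 1800 GB; used 1461 GB; unused 339 GB.

339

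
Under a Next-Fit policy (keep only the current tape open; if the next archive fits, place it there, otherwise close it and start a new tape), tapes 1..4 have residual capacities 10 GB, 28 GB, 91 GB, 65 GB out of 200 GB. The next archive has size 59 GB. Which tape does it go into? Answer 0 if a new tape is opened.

Next-Fit only looks at tape 4, which has 65 GB free.
59 GB fits there.

4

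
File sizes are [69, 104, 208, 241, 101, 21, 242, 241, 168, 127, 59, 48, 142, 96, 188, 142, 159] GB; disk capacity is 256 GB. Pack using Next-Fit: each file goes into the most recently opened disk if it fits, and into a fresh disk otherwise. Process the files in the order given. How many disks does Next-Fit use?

Put 69 GB in disk 1; 187 GB remain.
Put 104 GB in disk 1; 83 GB remain.
Put 208 GB in disk 2; 48 GB remain.
Put 241 GB in disk 3; 15 GB remain.
Put 101 GB in disk 4; 155 GB remain.
Put 21 GB in disk 4; 134 GB remain.
Put 242 GB in disk 5; 14 GB remain.
Put 241 GB in disk 6; 15 GB remain.
Put 168 GB in disk 7; 88 GB remain.
Put 127 GB in disk 8; 129 GB remain.
Put 59 GB in disk 8; 70 GB remain.
Put 48 GB in disk 8; 22 GB remain.
Put 142 GB in disk 9; 114 GB remain.
Put 96 GB in disk 9; 18 GB remain.
Put 188 GB in disk 10; 68 GB remain.
Put 142 GB in disk 11; 114 GB remain.
Put 159 GB in disk 12; 97 GB remain.

12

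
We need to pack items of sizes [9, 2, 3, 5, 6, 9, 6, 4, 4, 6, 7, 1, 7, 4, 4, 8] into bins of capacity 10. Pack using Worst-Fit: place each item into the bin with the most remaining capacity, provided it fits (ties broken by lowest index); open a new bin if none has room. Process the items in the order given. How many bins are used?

10

Put 9 in bin 1; 1 remain.
Put 2 in bin 2; 8 remain.
Put 3 in bin 2; 5 remain.
Put 5 in bin 2; 0 remain.
Put 6 in bin 3; 4 remain.
Put 9 in bin 4; 1 remain.
Put 6 in bin 5; 4 remain.
Put 4 in bin 3; 0 remain.
Put 4 in bin 5; 0 remain.
Put 6 in bin 6; 4 remain.
Put 7 in bin 7; 3 remain.
Put 1 in bin 6; 3 remain.
Put 7 in bin 8; 3 remain.
Put 4 in bin 9; 6 remain.
Put 4 in bin 9; 2 remain.
Put 8 in bin 10; 2 remain.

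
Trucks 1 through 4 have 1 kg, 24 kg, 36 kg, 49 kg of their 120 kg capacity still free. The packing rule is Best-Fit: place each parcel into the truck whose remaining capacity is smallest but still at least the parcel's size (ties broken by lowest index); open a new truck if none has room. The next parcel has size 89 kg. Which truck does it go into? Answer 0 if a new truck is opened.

No truck has ≥ 89 kg free, so a new truck is opened.

0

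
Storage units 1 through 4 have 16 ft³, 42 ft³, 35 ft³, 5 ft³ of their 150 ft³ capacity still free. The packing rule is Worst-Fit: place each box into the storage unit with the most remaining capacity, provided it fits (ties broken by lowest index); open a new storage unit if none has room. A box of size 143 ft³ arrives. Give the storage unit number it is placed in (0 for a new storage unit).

0

No storage unit has ≥ 143 ft³ free, so a new storage unit is opened.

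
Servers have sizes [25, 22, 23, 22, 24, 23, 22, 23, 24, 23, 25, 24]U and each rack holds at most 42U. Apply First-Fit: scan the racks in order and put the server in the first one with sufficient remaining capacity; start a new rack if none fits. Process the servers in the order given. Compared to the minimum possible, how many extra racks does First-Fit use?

0

First-Fit: [25] [22] [23] [22] [24] [23] [22] [23] [24] [23] [25] [24] → 12 racks.
12 servers exceed 21U (half the capacity), and no two of those can share a rack, so at least 12 racks are needed.
So 12 is already optimal.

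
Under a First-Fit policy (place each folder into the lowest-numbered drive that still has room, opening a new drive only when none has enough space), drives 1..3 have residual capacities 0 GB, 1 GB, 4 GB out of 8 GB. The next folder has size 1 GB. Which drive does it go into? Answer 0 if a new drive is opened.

Drives with room: drive 2 (1 GB), drive 3 (4 GB).
The first with room is drive 2.

2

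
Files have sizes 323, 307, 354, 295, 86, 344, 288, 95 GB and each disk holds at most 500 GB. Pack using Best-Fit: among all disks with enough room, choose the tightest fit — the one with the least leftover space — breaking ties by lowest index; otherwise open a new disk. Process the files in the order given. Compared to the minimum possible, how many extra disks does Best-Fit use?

0

Best-Fit: [323] [307] [354,86] [295] [344,95] [288] → 6 disks.
6 files exceed 250 GB (half the capacity), and no two of those can share a disk, so at least 6 disks are needed.
So 6 is already optimal.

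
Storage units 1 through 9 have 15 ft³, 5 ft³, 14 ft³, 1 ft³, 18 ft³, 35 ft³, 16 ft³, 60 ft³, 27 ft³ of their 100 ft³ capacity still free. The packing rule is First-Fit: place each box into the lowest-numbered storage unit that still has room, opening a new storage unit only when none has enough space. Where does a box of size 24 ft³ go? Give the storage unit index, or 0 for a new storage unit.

6

Storage units with room: storage unit 6 (35 ft³), storage unit 8 (60 ft³), storage unit 9 (27 ft³).
The first with room is storage unit 6.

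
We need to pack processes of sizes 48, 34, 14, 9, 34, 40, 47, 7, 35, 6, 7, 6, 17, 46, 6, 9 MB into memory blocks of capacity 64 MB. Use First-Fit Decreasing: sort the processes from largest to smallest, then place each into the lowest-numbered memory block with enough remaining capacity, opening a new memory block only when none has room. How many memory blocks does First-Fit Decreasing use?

7 memory blocks

Sorted descending: 48, 47, 46, 40, 35, 34, 34, 17, 14, 9, 9, 7, 7, 6, 6, 6.
48 MB → memory block 1 (remaining 16 MB)
47 MB → memory block 2 (remaining 17 MB)
46 MB → memory block 3 (remaining 18 MB)
40 MB → memory block 4 (remaining 24 MB)
35 MB → memory block 5 (remaining 29 MB)
34 MB → memory block 6 (remaining 30 MB)
34 MB → memory block 7 (remaining 30 MB)
17 MB → memory block 2 (remaining 0 MB)
14 MB → memory block 1 (remaining 2 MB)
9 MB → memory block 3 (remaining 9 MB)
9 MB → memory block 3 (remaining 0 MB)
7 MB → memory block 4 (remaining 17 MB)
7 MB → memory block 4 (remaining 10 MB)
6 MB → memory block 4 (remaining 4 MB)
6 MB → memory block 5 (remaining 23 MB)
6 MB → memory block 5 (remaining 17 MB)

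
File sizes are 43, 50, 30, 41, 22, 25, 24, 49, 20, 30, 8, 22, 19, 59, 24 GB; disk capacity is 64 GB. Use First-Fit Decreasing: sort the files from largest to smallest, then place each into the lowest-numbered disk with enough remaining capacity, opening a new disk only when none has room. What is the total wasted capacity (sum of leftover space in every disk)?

Sorted descending: 59, 50, 49, 43, 41, 30, 30, 25, 24, 24, 22, 22, 20, 19, 8.
59 GB → disk 1 (remaining 5 GB)
50 GB → disk 2 (remaining 14 GB)
49 GB → disk 3 (remaining 15 GB)
43 GB → disk 4 (remaining 21 GB)
41 GB → disk 5 (remaining 23 GB)
30 GB → disk 6 (remaining 34 GB)
30 GB → disk 6 (remaining 4 GB)
25 GB → disk 7 (remaining 39 GB)
24 GB → disk 7 (remaining 15 GB)
24 GB → disk 8 (remaining 40 GB)
22 GB → disk 5 (remaining 1 GB)
22 GB → disk 8 (remaining 18 GB)
20 GB → disk 4 (remaining 1 GB)
19 GB → disk 9 (remaining 45 GB)
8 GB → disk 2 (remaining 6 GB)
9 disks × 64 GB = 576 GB; used 466 GB; unused 110 GB.

110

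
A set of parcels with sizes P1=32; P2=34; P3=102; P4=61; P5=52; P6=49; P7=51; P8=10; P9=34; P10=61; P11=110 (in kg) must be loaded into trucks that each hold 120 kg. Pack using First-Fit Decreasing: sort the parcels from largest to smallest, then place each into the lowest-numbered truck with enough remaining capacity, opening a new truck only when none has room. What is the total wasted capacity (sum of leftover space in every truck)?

124

Sorted descending: 110, 102, 61, 61, 52, 51, 49, 34, 34, 32, 10.
110 kg → truck 1 (remaining 10 kg)
102 kg → truck 2 (remaining 18 kg)
61 kg → truck 3 (remaining 59 kg)
61 kg → truck 4 (remaining 59 kg)
52 kg → truck 3 (remaining 7 kg)
51 kg → truck 4 (remaining 8 kg)
49 kg → truck 5 (remaining 71 kg)
34 kg → truck 5 (remaining 37 kg)
34 kg → truck 5 (remaining 3 kg)
32 kg → truck 6 (remaining 88 kg)
10 kg → truck 1 (remaining 0 kg)
6 trucks × 120 kg = 720 kg; used 596 kg; unused 124 kg.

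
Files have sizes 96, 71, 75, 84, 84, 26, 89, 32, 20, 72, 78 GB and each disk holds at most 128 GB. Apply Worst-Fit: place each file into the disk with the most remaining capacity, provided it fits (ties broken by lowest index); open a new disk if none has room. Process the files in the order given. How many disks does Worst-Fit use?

96 GB → disk 1 (remaining 32 GB)
71 GB → disk 2 (remaining 57 GB)
75 GB → disk 3 (remaining 53 GB)
84 GB → disk 4 (remaining 44 GB)
84 GB → disk 5 (remaining 44 GB)
26 GB → disk 2 (remaining 31 GB)
89 GB → disk 6 (remaining 39 GB)
32 GB → disk 3 (remaining 21 GB)
20 GB → disk 4 (remaining 24 GB)
72 GB → disk 7 (remaining 56 GB)
78 GB → disk 8 (remaining 50 GB)

8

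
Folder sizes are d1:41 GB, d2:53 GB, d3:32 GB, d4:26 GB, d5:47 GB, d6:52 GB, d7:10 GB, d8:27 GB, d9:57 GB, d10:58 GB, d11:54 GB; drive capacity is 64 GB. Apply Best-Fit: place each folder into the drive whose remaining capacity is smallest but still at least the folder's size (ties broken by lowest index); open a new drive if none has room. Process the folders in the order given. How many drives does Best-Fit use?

Put d1 (41 GB) in drive 1; 23 GB remain.
Put d2 (53 GB) in drive 2; 11 GB remain.
Put d3 (32 GB) in drive 3; 32 GB remain.
Put d4 (26 GB) in drive 3; 6 GB remain.
Put d5 (47 GB) in drive 4; 17 GB remain.
Put d6 (52 GB) in drive 5; 12 GB remain.
Put d7 (10 GB) in drive 2; 1 GB remain.
Put d8 (27 GB) in drive 6; 37 GB remain.
Put d9 (57 GB) in drive 7; 7 GB remain.
Put d10 (58 GB) in drive 8; 6 GB remain.
Put d11 (54 GB) in drive 9; 10 GB remain.

9 drives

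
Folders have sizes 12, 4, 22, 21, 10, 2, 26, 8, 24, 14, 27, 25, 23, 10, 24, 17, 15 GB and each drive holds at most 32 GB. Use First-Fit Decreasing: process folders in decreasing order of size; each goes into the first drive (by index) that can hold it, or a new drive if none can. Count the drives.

Sorted descending: 27, 26, 25, 24, 24, 23, 22, 21, 17, 15, 14, 12, 10, 10, 8, 4, 2.
Put 27 GB in drive 1; 5 GB remain.
Put 26 GB in drive 2; 6 GB remain.
Put 25 GB in drive 3; 7 GB remain.
Put 24 GB in drive 4; 8 GB remain.
Put 24 GB in drive 5; 8 GB remain.
Put 23 GB in drive 6; 9 GB remain.
Put 22 GB in drive 7; 10 GB remain.
Put 21 GB in drive 8; 11 GB remain.
Put 17 GB in drive 9; 15 GB remain.
Put 15 GB in drive 9; 0 GB remain.
Put 14 GB in drive 10; 18 GB remain.
Put 12 GB in drive 10; 6 GB remain.
Put 10 GB in drive 7; 0 GB remain.
Put 10 GB in drive 8; 1 GB remain.
Put 8 GB in drive 4; 0 GB remain.
Put 4 GB in drive 1; 1 GB remain.
Put 2 GB in drive 2; 4 GB remain.

10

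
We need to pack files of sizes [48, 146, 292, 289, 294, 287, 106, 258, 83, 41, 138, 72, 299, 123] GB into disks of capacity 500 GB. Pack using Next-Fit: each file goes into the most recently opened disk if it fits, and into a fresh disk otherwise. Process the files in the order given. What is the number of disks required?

7 disks

48 GB → disk 1 (remaining 452 GB)
146 GB → disk 1 (remaining 306 GB)
292 GB → disk 1 (remaining 14 GB)
289 GB → disk 2 (remaining 211 GB)
294 GB → disk 3 (remaining 206 GB)
287 GB → disk 4 (remaining 213 GB)
106 GB → disk 4 (remaining 107 GB)
258 GB → disk 5 (remaining 242 GB)
83 GB → disk 5 (remaining 159 GB)
41 GB → disk 5 (remaining 118 GB)
138 GB → disk 6 (remaining 362 GB)
72 GB → disk 6 (remaining 290 GB)
299 GB → disk 7 (remaining 201 GB)
123 GB → disk 7 (remaining 78 GB)
Final disks: [48,146,292] [289] [294] [287,106] [258,83,41] [138,72] [299,123].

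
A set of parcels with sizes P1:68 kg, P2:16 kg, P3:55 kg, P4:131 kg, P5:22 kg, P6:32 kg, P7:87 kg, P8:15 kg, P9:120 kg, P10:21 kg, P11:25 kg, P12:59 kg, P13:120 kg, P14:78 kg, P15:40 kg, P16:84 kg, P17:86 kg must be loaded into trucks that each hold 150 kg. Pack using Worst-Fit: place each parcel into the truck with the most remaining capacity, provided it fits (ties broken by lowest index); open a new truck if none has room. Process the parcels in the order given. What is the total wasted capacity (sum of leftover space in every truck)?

291

truck 1: place P1 (68 kg), 82 kg left
truck 1: place P2 (16 kg), 66 kg left
truck 1: place P3 (55 kg), 11 kg left
truck 2: place P4 (131 kg), 19 kg left
truck 3: place P5 (22 kg), 128 kg left
truck 3: place P6 (32 kg), 96 kg left
truck 3: place P7 (87 kg), 9 kg left
truck 2: place P8 (15 kg), 4 kg left
truck 4: place P9 (120 kg), 30 kg left
truck 4: place P10 (21 kg), 9 kg left
truck 5: place P11 (25 kg), 125 kg left
truck 5: place P12 (59 kg), 66 kg left
truck 6: place P13 (120 kg), 30 kg left
truck 7: place P14 (78 kg), 72 kg left
truck 7: place P15 (40 kg), 32 kg left
truck 8: place P16 (84 kg), 66 kg left
truck 9: place P17 (86 kg), 64 kg left
9 trucks × 150 kg = 1350 kg; used 1059 kg; unused 291 kg.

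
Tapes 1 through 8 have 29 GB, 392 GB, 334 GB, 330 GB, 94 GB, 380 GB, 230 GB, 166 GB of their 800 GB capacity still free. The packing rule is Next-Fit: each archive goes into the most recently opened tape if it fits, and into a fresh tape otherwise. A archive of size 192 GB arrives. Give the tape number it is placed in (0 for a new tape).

0

Next-Fit only looks at tape 8, which has 166 GB free.
192 GB does not fit, so a new tape is opened.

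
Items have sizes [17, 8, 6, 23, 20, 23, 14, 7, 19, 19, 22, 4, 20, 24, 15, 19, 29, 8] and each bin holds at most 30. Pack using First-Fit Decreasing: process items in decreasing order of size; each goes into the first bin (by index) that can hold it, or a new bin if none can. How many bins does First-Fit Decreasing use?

12

Sorted descending: 29, 24, 23, 23, 22, 20, 20, 19, 19, 19, 17, 15, 14, 8, 8, 7, 6, 4.
Put 29 in bin 1; 1 remain.
Put 24 in bin 2; 6 remain.
Put 23 in bin 3; 7 remain.
Put 23 in bin 4; 7 remain.
Put 22 in bin 5; 8 remain.
Put 20 in bin 6; 10 remain.
Put 20 in bin 7; 10 remain.
Put 19 in bin 8; 11 remain.
Put 19 in bin 9; 11 remain.
Put 19 in bin 10; 11 remain.
Put 17 in bin 11; 13 remain.
Put 15 in bin 12; 15 remain.
Put 14 in bin 12; 1 remain.
Put 8 in bin 5; 0 remain.
Put 8 in bin 6; 2 remain.
Put 7 in bin 3; 0 remain.
Put 6 in bin 2; 0 remain.
Put 4 in bin 4; 3 remain.
Final bins: [29] [24,6] [23,7] [23,4] [22,8] [20,8] [20] [19] [19] [19] [17] [15,14].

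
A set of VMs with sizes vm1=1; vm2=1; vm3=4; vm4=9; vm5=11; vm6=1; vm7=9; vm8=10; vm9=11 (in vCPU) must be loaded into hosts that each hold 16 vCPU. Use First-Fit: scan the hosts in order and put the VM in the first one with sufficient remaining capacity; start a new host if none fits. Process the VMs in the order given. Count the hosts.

host 1: place vm1 (1 vCPU), 15 vCPU left
host 1: place vm2 (1 vCPU), 14 vCPU left
host 1: place vm3 (4 vCPU), 10 vCPU left
host 1: place vm4 (9 vCPU), 1 vCPU left
host 2: place vm5 (11 vCPU), 5 vCPU left
host 1: place vm6 (1 vCPU), 0 vCPU left
host 3: place vm7 (9 vCPU), 7 vCPU left
host 4: place vm8 (10 vCPU), 6 vCPU left
host 5: place vm9 (11 vCPU), 5 vCPU left
Final hosts: [1,1,4,9,1] [11] [9] [10] [11].

5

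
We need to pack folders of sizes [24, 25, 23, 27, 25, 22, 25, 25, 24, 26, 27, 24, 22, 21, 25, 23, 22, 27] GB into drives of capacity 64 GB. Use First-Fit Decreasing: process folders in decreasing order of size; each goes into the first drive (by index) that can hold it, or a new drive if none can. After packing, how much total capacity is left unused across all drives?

Sorted descending: 27, 27, 27, 26, 25, 25, 25, 25, 25, 24, 24, 24, 23, 23, 22, 22, 22, 21.
27 GB → drive 1 (remaining 37 GB)
27 GB → drive 1 (remaining 10 GB)
27 GB → drive 2 (remaining 37 GB)
26 GB → drive 2 (remaining 11 GB)
25 GB → drive 3 (remaining 39 GB)
25 GB → drive 3 (remaining 14 GB)
25 GB → drive 4 (remaining 39 GB)
25 GB → drive 4 (remaining 14 GB)
25 GB → drive 5 (remaining 39 GB)
24 GB → drive 5 (remaining 15 GB)
24 GB → drive 6 (remaining 40 GB)
24 GB → drive 6 (remaining 16 GB)
23 GB → drive 7 (remaining 41 GB)
23 GB → drive 7 (remaining 18 GB)
22 GB → drive 8 (remaining 42 GB)
22 GB → drive 8 (remaining 20 GB)
22 GB → drive 9 (remaining 42 GB)
21 GB → drive 9 (remaining 21 GB)
9 drives × 64 GB = 576 GB; used 437 GB; unused 139 GB.

139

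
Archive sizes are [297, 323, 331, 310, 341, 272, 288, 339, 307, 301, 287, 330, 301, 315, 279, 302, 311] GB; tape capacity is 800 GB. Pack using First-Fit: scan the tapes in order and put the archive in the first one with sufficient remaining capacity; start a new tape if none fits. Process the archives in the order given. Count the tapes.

Put 297 GB in tape 1; 503 GB remain.
Put 323 GB in tape 1; 180 GB remain.
Put 331 GB in tape 2; 469 GB remain.
Put 310 GB in tape 2; 159 GB remain.
Put 341 GB in tape 3; 459 GB remain.
Put 272 GB in tape 3; 187 GB remain.
Put 288 GB in tape 4; 512 GB remain.
Put 339 GB in tape 4; 173 GB remain.
Put 307 GB in tape 5; 493 GB remain.
Put 301 GB in tape 5; 192 GB remain.
Put 287 GB in tape 6; 513 GB remain.
Put 330 GB in tape 6; 183 GB remain.
Put 301 GB in tape 7; 499 GB remain.
Put 315 GB in tape 7; 184 GB remain.
Put 279 GB in tape 8; 521 GB remain.
Put 302 GB in tape 8; 219 GB remain.
Put 311 GB in tape 9; 489 GB remain.
Final tapes: [297,323] [331,310] [341,272] [288,339] [307,301] [287,330] [301,315] [279,302] [311].

9 tapes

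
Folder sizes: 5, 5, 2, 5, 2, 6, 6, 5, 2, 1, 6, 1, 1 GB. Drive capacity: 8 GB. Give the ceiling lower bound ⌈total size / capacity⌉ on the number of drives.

Total size = 5 + 5 + 2 + 5 + 2 + 6 + 6 + 5 + 2 + 1 + 6 + 1 + 1 = 47 GB.
⌈47 / 8⌉ = 6.

6 drives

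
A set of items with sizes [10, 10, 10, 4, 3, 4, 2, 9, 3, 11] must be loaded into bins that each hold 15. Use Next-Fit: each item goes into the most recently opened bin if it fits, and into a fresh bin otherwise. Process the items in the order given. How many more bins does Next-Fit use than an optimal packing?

1

Next-Fit: [10] [10] [10,4] [3,4,2] [9,3] [11] → 6 bins.
Total size 66; any packing needs at least ⌈66/15⌉ = 5 bins.
An optimal packing achieves that bound: [11,4] [10,4] [10,3,2] [10,3] [9] → 5 bins.
Excess: 6 − 5 = 1.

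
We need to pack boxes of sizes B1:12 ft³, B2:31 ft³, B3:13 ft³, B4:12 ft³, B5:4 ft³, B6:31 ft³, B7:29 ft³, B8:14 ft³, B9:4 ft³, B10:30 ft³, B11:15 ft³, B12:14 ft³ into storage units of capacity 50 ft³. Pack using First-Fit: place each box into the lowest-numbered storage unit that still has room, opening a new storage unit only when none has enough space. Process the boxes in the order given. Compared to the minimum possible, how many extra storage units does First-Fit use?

0

First-Fit: [12,31,4] [13,12,14,4] [31,15] [29,14] [30] → 5 storage units.
Total size 209 ft³; any packing needs at least ⌈209/50⌉ = 5 storage units.
So 5 is already optimal.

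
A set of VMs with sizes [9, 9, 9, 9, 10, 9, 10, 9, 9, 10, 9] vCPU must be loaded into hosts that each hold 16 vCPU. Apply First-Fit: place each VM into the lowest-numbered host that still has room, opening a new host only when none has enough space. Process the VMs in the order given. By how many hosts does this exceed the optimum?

First-Fit: [9] [9] [9] [9] [10] [9] [10] [9] [9] [10] [9] → 11 hosts.
11 VMs exceed 8 vCPU (half the capacity), and no two of those can share a host, so at least 11 hosts are needed.
So 11 is already optimal.

0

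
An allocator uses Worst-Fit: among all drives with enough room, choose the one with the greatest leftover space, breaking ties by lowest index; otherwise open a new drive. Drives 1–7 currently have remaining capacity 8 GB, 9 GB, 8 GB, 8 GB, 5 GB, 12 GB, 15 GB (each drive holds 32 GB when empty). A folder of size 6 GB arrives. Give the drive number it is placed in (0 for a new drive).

7

Drives with room: drive 1 (8 GB), drive 2 (9 GB), drive 3 (8 GB), drive 4 (8 GB), drive 6 (12 GB), drive 7 (15 GB).
Most room is drive 7 with 15 GB free.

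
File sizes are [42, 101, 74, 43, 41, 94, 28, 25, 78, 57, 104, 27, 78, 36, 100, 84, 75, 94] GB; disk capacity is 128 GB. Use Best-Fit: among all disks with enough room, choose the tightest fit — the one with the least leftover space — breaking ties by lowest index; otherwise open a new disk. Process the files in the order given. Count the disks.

12 disks

42 GB → disk 1 (remaining 86 GB)
101 GB → disk 2 (remaining 27 GB)
74 GB → disk 1 (remaining 12 GB)
43 GB → disk 3 (remaining 85 GB)
41 GB → disk 3 (remaining 44 GB)
94 GB → disk 4 (remaining 34 GB)
28 GB → disk 4 (remaining 6 GB)
25 GB → disk 2 (remaining 2 GB)
78 GB → disk 5 (remaining 50 GB)
57 GB → disk 6 (remaining 71 GB)
104 GB → disk 7 (remaining 24 GB)
27 GB → disk 3 (remaining 17 GB)
78 GB → disk 8 (remaining 50 GB)
36 GB → disk 5 (remaining 14 GB)
100 GB → disk 9 (remaining 28 GB)
84 GB → disk 10 (remaining 44 GB)
75 GB → disk 11 (remaining 53 GB)
94 GB → disk 12 (remaining 34 GB)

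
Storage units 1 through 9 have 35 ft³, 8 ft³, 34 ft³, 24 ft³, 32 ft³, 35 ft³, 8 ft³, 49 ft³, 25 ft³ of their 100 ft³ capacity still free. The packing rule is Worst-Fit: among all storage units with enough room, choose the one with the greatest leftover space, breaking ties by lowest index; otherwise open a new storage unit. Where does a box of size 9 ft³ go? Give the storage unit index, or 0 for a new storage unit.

Storage units with room: storage unit 1 (35 ft³), storage unit 3 (34 ft³), storage unit 4 (24 ft³), storage unit 5 (32 ft³), storage unit 6 (35 ft³), storage unit 8 (49 ft³), storage unit 9 (25 ft³).
Most room is storage unit 8 with 49 ft³ free.

8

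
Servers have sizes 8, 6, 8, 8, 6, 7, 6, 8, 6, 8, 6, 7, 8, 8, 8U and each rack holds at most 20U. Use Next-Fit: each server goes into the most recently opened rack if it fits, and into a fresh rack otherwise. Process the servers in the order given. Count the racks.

7

rack 1: place 8U, 12U left
rack 1: place 6U, 6U left
rack 2: place 8U, 12U left
rack 2: place 8U, 4U left
rack 3: place 6U, 14U left
rack 3: place 7U, 7U left
rack 3: place 6U, 1U left
rack 4: place 8U, 12U left
rack 4: place 6U, 6U left
rack 5: place 8U, 12U left
rack 5: place 6U, 6U left
rack 6: place 7U, 13U left
rack 6: place 8U, 5U left
rack 7: place 8U, 12U left
rack 7: place 8U, 4U left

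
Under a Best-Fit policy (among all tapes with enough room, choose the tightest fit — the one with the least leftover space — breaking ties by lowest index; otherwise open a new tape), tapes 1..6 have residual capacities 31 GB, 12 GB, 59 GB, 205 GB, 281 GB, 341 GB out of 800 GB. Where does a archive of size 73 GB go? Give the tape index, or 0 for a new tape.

4

Tapes with room: tape 4 (205 GB), tape 5 (281 GB), tape 6 (341 GB).
Tightest fit is tape 4 with 205 GB free.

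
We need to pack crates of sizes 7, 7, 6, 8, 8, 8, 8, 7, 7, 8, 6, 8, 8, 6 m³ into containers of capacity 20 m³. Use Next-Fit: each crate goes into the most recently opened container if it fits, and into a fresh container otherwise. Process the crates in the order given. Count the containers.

7

Put 7 m³ in container 1; 13 m³ remain.
Put 7 m³ in container 1; 6 m³ remain.
Put 6 m³ in container 1; 0 m³ remain.
Put 8 m³ in container 2; 12 m³ remain.
Put 8 m³ in container 2; 4 m³ remain.
Put 8 m³ in container 3; 12 m³ remain.
Put 8 m³ in container 3; 4 m³ remain.
Put 7 m³ in container 4; 13 m³ remain.
Put 7 m³ in container 4; 6 m³ remain.
Put 8 m³ in container 5; 12 m³ remain.
Put 6 m³ in container 5; 6 m³ remain.
Put 8 m³ in container 6; 12 m³ remain.
Put 8 m³ in container 6; 4 m³ remain.
Put 6 m³ in container 7; 14 m³ remain.
Final containers: [7,7,6] [8,8] [8,8] [7,7] [8,6] [8,8] [6].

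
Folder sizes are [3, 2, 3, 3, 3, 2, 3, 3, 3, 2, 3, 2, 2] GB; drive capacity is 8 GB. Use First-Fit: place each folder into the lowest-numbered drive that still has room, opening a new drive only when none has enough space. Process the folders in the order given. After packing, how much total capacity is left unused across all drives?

6

drive 1: place 3 GB, 5 GB left
drive 1: place 2 GB, 3 GB left
drive 1: place 3 GB, 0 GB left
drive 2: place 3 GB, 5 GB left
drive 2: place 3 GB, 2 GB left
drive 2: place 2 GB, 0 GB left
drive 3: place 3 GB, 5 GB left
drive 3: place 3 GB, 2 GB left
drive 4: place 3 GB, 5 GB left
drive 3: place 2 GB, 0 GB left
drive 4: place 3 GB, 2 GB left
drive 4: place 2 GB, 0 GB left
drive 5: place 2 GB, 6 GB left
5 drives × 8 GB = 40 GB; used 34 GB; unused 6 GB.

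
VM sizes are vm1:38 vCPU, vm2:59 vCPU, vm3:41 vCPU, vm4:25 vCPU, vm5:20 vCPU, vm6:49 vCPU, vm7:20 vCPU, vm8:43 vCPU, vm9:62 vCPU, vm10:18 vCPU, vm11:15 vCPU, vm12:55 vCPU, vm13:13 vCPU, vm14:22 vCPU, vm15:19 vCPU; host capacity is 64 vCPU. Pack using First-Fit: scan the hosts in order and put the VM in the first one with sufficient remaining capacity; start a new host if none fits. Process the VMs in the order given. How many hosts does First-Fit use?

Put vm1 (38 vCPU) in host 1; 26 vCPU remain.
Put vm2 (59 vCPU) in host 2; 5 vCPU remain.
Put vm3 (41 vCPU) in host 3; 23 vCPU remain.
Put vm4 (25 vCPU) in host 1; 1 vCPU remain.
Put vm5 (20 vCPU) in host 3; 3 vCPU remain.
Put vm6 (49 vCPU) in host 4; 15 vCPU remain.
Put vm7 (20 vCPU) in host 5; 44 vCPU remain.
Put vm8 (43 vCPU) in host 5; 1 vCPU remain.
Put vm9 (62 vCPU) in host 6; 2 vCPU remain.
Put vm10 (18 vCPU) in host 7; 46 vCPU remain.
Put vm11 (15 vCPU) in host 4; 0 vCPU remain.
Put vm12 (55 vCPU) in host 8; 9 vCPU remain.
Put vm13 (13 vCPU) in host 7; 33 vCPU remain.
Put vm14 (22 vCPU) in host 7; 11 vCPU remain.
Put vm15 (19 vCPU) in host 9; 45 vCPU remain.

9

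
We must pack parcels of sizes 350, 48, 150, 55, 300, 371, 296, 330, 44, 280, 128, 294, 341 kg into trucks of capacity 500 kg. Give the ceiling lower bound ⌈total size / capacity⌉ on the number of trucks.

Total size = 350 + 48 + 150 + 55 + 300 + 371 + 296 + 330 + 44 + 280 + 128 + 294 + 341 = 2987 kg.
⌈2987 / 500⌉ = 6.

6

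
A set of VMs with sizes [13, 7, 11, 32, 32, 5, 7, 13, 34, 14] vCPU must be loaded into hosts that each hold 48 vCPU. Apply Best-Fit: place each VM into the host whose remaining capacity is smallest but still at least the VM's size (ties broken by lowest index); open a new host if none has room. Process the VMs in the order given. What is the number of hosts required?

4 hosts

Put 13 vCPU in host 1; 35 vCPU remain.
Put 7 vCPU in host 1; 28 vCPU remain.
Put 11 vCPU in host 1; 17 vCPU remain.
Put 32 vCPU in host 2; 16 vCPU remain.
Put 32 vCPU in host 3; 16 vCPU remain.
Put 5 vCPU in host 2; 11 vCPU remain.
Put 7 vCPU in host 2; 4 vCPU remain.
Put 13 vCPU in host 3; 3 vCPU remain.
Put 34 vCPU in host 4; 14 vCPU remain.
Put 14 vCPU in host 4; 0 vCPU remain.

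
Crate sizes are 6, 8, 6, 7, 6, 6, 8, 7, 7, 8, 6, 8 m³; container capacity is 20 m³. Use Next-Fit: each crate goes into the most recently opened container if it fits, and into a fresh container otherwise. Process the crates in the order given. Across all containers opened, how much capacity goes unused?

container 1: place 6 m³, 14 m³ left
container 1: place 8 m³, 6 m³ left
container 1: place 6 m³, 0 m³ left
container 2: place 7 m³, 13 m³ left
container 2: place 6 m³, 7 m³ left
container 2: place 6 m³, 1 m³ left
container 3: place 8 m³, 12 m³ left
container 3: place 7 m³, 5 m³ left
container 4: place 7 m³, 13 m³ left
container 4: place 8 m³, 5 m³ left
container 5: place 6 m³, 14 m³ left
container 5: place 8 m³, 6 m³ left
5 containers × 20 m³ = 100 m³; used 83 m³; unused 17 m³.

17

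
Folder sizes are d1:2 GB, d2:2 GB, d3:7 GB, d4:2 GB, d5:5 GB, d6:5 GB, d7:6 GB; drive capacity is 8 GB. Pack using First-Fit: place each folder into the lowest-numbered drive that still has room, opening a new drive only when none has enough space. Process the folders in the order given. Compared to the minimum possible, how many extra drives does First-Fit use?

First-Fit: [2,2,2] [7] [5] [5] [6] → 5 drives.
Total size 29 GB; any packing needs at least ⌈29/8⌉ = 4 drives.
An optimal packing achieves that bound: [7] [6,2] [5,2] [5,2] → 4 drives.
Excess: 5 − 4 = 1.

1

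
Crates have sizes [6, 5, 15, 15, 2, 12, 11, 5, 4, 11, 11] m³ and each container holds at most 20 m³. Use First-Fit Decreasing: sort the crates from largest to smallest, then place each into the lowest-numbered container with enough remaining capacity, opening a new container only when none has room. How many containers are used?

6 containers

Sorted descending: 15, 15, 12, 11, 11, 11, 6, 5, 5, 4, 2.
15 m³ → container 1 (remaining 5 m³)
15 m³ → container 2 (remaining 5 m³)
12 m³ → container 3 (remaining 8 m³)
11 m³ → container 4 (remaining 9 m³)
11 m³ → container 5 (remaining 9 m³)
11 m³ → container 6 (remaining 9 m³)
6 m³ → container 3 (remaining 2 m³)
5 m³ → container 1 (remaining 0 m³)
5 m³ → container 2 (remaining 0 m³)
4 m³ → container 4 (remaining 5 m³)
2 m³ → container 3 (remaining 0 m³)
Final containers: [15,5] [15,5] [12,6,2] [11,4] [11] [11].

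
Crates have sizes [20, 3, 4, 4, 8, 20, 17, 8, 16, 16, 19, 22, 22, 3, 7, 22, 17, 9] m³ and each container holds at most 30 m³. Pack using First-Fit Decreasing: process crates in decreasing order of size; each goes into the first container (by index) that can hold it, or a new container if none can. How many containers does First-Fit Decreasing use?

Sorted descending: 22, 22, 22, 20, 20, 19, 17, 17, 16, 16, 9, 8, 8, 7, 4, 4, 3, 3.
Put 22 m³ in container 1; 8 m³ remain.
Put 22 m³ in container 2; 8 m³ remain.
Put 22 m³ in container 3; 8 m³ remain.
Put 20 m³ in container 4; 10 m³ remain.
Put 20 m³ in container 5; 10 m³ remain.
Put 19 m³ in container 6; 11 m³ remain.
Put 17 m³ in container 7; 13 m³ remain.
Put 17 m³ in container 8; 13 m³ remain.
Put 16 m³ in container 9; 14 m³ remain.
Put 16 m³ in container 10; 14 m³ remain.
Put 9 m³ in container 4; 1 m³ remain.
Put 8 m³ in container 1; 0 m³ remain.
Put 8 m³ in container 2; 0 m³ remain.
Put 7 m³ in container 3; 1 m³ remain.
Put 4 m³ in container 5; 6 m³ remain.
Put 4 m³ in container 5; 2 m³ remain.
Put 3 m³ in container 6; 8 m³ remain.
Put 3 m³ in container 6; 5 m³ remain.

10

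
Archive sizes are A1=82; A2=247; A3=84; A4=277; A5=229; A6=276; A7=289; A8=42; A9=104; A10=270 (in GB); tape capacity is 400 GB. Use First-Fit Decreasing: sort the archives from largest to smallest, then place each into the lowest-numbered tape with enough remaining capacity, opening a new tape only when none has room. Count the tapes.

Sorted descending: 289, 277, 276, 270, 247, 229, 104, 84, 82, 42.
tape 1: place 289 GB, 111 GB left
tape 2: place 277 GB, 123 GB left
tape 3: place 276 GB, 124 GB left
tape 4: place 270 GB, 130 GB left
tape 5: place 247 GB, 153 GB left
tape 6: place 229 GB, 171 GB left
tape 1: place 104 GB, 7 GB left
tape 2: place 84 GB, 39 GB left
tape 3: place 82 GB, 42 GB left
tape 3: place 42 GB, 0 GB left

6 tapes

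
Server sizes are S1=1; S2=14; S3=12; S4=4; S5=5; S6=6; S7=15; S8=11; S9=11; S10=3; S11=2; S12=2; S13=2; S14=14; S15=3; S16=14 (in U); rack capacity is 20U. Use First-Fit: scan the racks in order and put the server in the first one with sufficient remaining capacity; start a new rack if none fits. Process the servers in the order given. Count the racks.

7 racks

S1 (1U) → rack 1 (remaining 19U)
S2 (14U) → rack 1 (remaining 5U)
S3 (12U) → rack 2 (remaining 8U)
S4 (4U) → rack 1 (remaining 1U)
S5 (5U) → rack 2 (remaining 3U)
S6 (6U) → rack 3 (remaining 14U)
S7 (15U) → rack 4 (remaining 5U)
S8 (11U) → rack 3 (remaining 3U)
S9 (11U) → rack 5 (remaining 9U)
S10 (3U) → rack 2 (remaining 0U)
S11 (2U) → rack 3 (remaining 1U)
S12 (2U) → rack 4 (remaining 3U)
S13 (2U) → rack 4 (remaining 1U)
S14 (14U) → rack 6 (remaining 6U)
S15 (3U) → rack 5 (remaining 6U)
S16 (14U) → rack 7 (remaining 6U)
Final racks: [1,14,4] [12,5,3] [6,11,2] [15,2,2] [11,3] [14] [14].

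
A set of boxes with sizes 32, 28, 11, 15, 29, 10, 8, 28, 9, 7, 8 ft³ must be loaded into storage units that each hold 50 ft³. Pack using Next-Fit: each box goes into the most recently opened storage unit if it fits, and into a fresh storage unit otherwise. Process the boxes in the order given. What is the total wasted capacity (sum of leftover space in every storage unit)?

32 ft³ → storage unit 1 (remaining 18 ft³)
28 ft³ → storage unit 2 (remaining 22 ft³)
11 ft³ → storage unit 2 (remaining 11 ft³)
15 ft³ → storage unit 3 (remaining 35 ft³)
29 ft³ → storage unit 3 (remaining 6 ft³)
10 ft³ → storage unit 4 (remaining 40 ft³)
8 ft³ → storage unit 4 (remaining 32 ft³)
28 ft³ → storage unit 4 (remaining 4 ft³)
9 ft³ → storage unit 5 (remaining 41 ft³)
7 ft³ → storage unit 5 (remaining 34 ft³)
8 ft³ → storage unit 5 (remaining 26 ft³)
5 storage units × 50 ft³ = 250 ft³; used 185 ft³; unused 65 ft³.

65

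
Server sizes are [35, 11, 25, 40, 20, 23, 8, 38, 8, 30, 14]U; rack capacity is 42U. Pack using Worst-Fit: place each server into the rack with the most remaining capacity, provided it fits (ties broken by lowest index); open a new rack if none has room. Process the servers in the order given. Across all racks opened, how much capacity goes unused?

42

Put 35U in rack 1; 7U remain.
Put 11U in rack 2; 31U remain.
Put 25U in rack 2; 6U remain.
Put 40U in rack 3; 2U remain.
Put 20U in rack 4; 22U remain.
Put 23U in rack 5; 19U remain.
Put 8U in rack 4; 14U remain.
Put 38U in rack 6; 4U remain.
Put 8U in rack 5; 11U remain.
Put 30U in rack 7; 12U remain.
Put 14U in rack 4; 0U remain.
7 racks × 42U = 294U; used 252U; unused 42U.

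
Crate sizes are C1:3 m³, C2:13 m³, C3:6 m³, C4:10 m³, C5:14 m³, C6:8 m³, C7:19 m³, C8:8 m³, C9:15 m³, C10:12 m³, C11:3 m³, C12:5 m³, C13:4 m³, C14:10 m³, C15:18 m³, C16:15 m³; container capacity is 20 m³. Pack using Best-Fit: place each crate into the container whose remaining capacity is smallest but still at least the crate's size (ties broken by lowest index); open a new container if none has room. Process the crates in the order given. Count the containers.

container 1: place C1 (3 m³), 17 m³ left
container 1: place C2 (13 m³), 4 m³ left
container 2: place C3 (6 m³), 14 m³ left
container 2: place C4 (10 m³), 4 m³ left
container 3: place C5 (14 m³), 6 m³ left
container 4: place C6 (8 m³), 12 m³ left
container 5: place C7 (19 m³), 1 m³ left
container 4: place C8 (8 m³), 4 m³ left
container 6: place C9 (15 m³), 5 m³ left
container 7: place C10 (12 m³), 8 m³ left
container 1: place C11 (3 m³), 1 m³ left
container 6: place C12 (5 m³), 0 m³ left
container 2: place C13 (4 m³), 0 m³ left
container 8: place C14 (10 m³), 10 m³ left
container 9: place C15 (18 m³), 2 m³ left
container 10: place C16 (15 m³), 5 m³ left
Final containers: [3,13,3] [6,10,4] [14] [8,8] [19] [15,5] [12] [10] [18] [15].

10 containers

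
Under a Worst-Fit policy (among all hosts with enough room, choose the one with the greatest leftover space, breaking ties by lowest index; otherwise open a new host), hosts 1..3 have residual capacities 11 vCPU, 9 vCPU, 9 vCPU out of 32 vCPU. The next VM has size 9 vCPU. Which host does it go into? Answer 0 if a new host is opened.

1

Hosts with room: host 1 (11 vCPU), host 2 (9 vCPU), host 3 (9 vCPU).
Most room is host 1 with 11 vCPU free.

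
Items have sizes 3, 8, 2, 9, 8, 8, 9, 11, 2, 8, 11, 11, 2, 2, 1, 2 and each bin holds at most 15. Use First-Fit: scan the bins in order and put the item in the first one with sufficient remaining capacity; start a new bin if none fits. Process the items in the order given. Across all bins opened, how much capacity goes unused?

38

Put 3 in bin 1; 12 remain.
Put 8 in bin 1; 4 remain.
Put 2 in bin 1; 2 remain.
Put 9 in bin 2; 6 remain.
Put 8 in bin 3; 7 remain.
Put 8 in bin 4; 7 remain.
Put 9 in bin 5; 6 remain.
Put 11 in bin 6; 4 remain.
Put 2 in bin 1; 0 remain.
Put 8 in bin 7; 7 remain.
Put 11 in bin 8; 4 remain.
Put 11 in bin 9; 4 remain.
Put 2 in bin 2; 4 remain.
Put 2 in bin 2; 2 remain.
Put 1 in bin 2; 1 remain.
Put 2 in bin 3; 5 remain.
9 bins × 15 = 135; used 97; unused 38.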